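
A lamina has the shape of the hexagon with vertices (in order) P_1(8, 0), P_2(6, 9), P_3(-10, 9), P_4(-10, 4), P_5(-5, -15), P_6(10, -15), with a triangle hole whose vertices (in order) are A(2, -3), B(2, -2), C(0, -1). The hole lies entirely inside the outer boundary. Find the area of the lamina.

Outer boundary:
Σ = (72) + (144) + (50) + (170) + (225) + (120) = 781
Area = |Σ|/2 = 390.5.
Hole:
Σ = (2) + (-2) + (2) = 2
Area = |Σ|/2 = 1.
Net area = 390.5 − 1 = 389.5.

389.5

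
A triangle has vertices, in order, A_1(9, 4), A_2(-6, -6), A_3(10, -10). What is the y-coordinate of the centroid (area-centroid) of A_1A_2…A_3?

-4

Apply Gauss's area formula. First the cross-terms c_i = x_i·y_{i+1} − x_{i+1}·y_i:
  -30, 120, 130  ⇒  2A = 220, A = 110.
Then Σ (y_i + y_{i+1})·c_i = -2640, so ȳ = -2640 / (6·110) = -4.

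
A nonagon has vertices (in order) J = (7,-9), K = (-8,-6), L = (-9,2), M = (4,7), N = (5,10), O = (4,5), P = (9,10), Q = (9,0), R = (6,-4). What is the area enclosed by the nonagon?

J→K: (7)(-6) − (-8)(-9) = -114
K→L: (-8)(2) − (-9)(-6) = -70
L→M: (-9)(7) − (4)(2) = -71
M→N: (4)(10) − (5)(7) = 5
N→O: (5)(5) − (4)(10) = -15
O→P: (4)(10) − (9)(5) = -5
P→Q: (9)(0) − (9)(10) = -90
Q→R: (9)(-4) − (6)(0) = -36
R→J: (6)(-9) − (7)(-4) = -26
Σ = -422
Area = |Σ|/2 = 211.

211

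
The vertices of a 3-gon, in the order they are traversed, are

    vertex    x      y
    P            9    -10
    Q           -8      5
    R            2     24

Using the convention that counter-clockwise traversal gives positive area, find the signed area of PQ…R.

-236.5

Apply the shoelace (surveyor's) formula: 2A = Σ (x_i·y_{i+1} − x_{i+1}·y_i), indices taken mod 3.
Cross-terms: -35, -202, -236  ⇒  Σ = -473
Signed area = Σ/2 = -236.5 (negative ⇒ clockwise traversal).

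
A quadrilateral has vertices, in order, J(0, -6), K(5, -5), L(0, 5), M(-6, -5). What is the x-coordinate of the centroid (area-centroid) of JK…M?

-1/3

Apply the shoelace formula. First the cross-terms c_i = x_i·y_{i+1} − x_{i+1}·y_i:
  30, 25, 30, 36  ⇒  2A = 121, A = 60.5.
Then Σ (x_i + x_{i+1})·c_i = -121, so x̄ = -121 / (6·60.5) = -1/3.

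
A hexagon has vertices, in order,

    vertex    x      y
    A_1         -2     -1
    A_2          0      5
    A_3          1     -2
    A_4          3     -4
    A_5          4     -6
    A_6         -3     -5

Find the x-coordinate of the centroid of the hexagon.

Apply the shoelace (surveyor's) formula. First the cross-terms c_i = x_i·y_{i+1} − x_{i+1}·y_i:
  -10, -5, 2, -2, -38, -7  ⇒  2A = -60, A = -30.
Then Σ (x_i + x_{i+1})·c_i = 6, so x̄ = 6 / (6·(-30)) = -1/30.

-1/30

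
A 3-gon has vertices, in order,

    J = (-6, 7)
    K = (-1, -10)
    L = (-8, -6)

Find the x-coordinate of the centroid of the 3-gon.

-5

Apply the surveyor's formula. First the cross-terms c_i = x_i·y_{i+1} − x_{i+1}·y_i:
  67, -74, -92  ⇒  2A = -99, A = -49.5.
Then Σ (x_i + x_{i+1})·c_i = 1485, so x̄ = 1485 / (6·(-49.5)) = -5.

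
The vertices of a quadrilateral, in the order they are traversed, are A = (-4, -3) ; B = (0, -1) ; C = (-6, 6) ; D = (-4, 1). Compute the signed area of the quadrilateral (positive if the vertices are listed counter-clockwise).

Σ = (4) + (-6) + (18) + (16) = 32
Signed area = Σ/2 = 16 (positive ⇒ counter-clockwise traversal).

16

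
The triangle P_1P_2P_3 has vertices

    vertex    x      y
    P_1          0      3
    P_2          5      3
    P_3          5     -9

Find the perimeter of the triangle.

|P_1P_2| = √((5)² + (0)²) = √25 = 5
|P_2P_3| = √((0)² + (-12)²) = √144 = 12
|P_3P_1| = √((-5)² + (12)²) = √169 = 13
Perimeter = 5 + 12 + 13 = 30.

30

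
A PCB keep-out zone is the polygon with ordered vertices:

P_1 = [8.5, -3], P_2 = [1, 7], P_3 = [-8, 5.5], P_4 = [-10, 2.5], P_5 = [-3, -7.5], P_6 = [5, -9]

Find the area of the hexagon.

Σ = (62.5) + (61.5) + (35) + (82.5) + (64.5) + (61.5) = 367.5
Area = |Σ|/2 = 183.75.

183.75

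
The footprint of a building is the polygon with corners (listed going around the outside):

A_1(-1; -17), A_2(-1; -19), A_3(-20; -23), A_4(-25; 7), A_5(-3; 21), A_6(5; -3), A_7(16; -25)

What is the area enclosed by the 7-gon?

1022

Apply the surveyor's formula: 2A = Σ (x_i·y_{i+1} − x_{i+1}·y_i), indices taken mod 7.
Σ = (2) + (-357) + (-715) + (-504) + (-96) + (-77) + (-297) = -2044
Area = |Σ|/2 = 1022.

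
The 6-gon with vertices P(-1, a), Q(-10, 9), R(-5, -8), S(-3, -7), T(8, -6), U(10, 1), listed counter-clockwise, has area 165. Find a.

3

The doubled signed area Σ (x_i y_{i+1} − x_{i+1} y_i) is linear in a.
With a=0 it equals 270; the coefficient of a is 20 (from the two edges through P).
So 20·a + 270 = 2·165 = 330 ⇒ a = 3.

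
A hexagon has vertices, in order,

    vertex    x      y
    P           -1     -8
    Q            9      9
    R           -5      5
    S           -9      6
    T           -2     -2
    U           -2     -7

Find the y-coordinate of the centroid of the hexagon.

Apply Gauss's area formula. First the cross-terms c_i = x_i·y_{i+1} − x_{i+1}·y_i:
  63, 90, 15, 30, 10, 9  ⇒  2A = 217, A = 108.5.
Then Σ (y_i + y_{i+1})·c_i = 1383, so ȳ = 1383 / (6·108.5) = 461/217.

461/217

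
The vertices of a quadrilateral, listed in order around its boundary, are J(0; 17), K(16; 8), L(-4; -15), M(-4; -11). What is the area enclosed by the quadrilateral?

282

Apply the surveyor's formula: 2A = Σ (x_i·y_{i+1} − x_{i+1}·y_i), indices taken mod 4.
Σ = (-272) + (-208) + (-16) + (-68) = -564
Area = |Σ|/2 = 282.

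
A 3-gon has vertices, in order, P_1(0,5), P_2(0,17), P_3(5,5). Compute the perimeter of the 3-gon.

|P_1P_2| = √((0)² + (12)²) = √144 = 12
|P_2P_3| = √((5)² + (-12)²) = √169 = 13
|P_3P_1| = √((-5)² + (0)²) = √25 = 5
Perimeter = 12 + 13 + 5 = 30.

30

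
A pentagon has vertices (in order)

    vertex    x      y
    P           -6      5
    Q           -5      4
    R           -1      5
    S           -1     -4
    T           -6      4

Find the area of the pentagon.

P→Q: (-6)(4) − (-5)(5) = 1
Q→R: (-5)(5) − (-1)(4) = -21
R→S: (-1)(-4) − (-1)(5) = 9
S→T: (-1)(4) − (-6)(-4) = -28
T→P: (-6)(5) − (-6)(4) = -6
Σ = -45
Area = |Σ|/2 = 22.5.

22.5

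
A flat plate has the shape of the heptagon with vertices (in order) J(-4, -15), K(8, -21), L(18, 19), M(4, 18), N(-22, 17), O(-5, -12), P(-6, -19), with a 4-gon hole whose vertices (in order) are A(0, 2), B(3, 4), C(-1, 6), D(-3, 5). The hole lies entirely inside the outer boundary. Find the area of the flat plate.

904.5

Outer boundary:
Apply the surveyor's formula: 2A = Σ (x_i·y_{i+1} − x_{i+1}·y_i), indices taken mod 7.
Σ = (204) + (530) + (248) + (464) + (349) + (23) + (14) = 1832
Area = |Σ|/2 = 916.
Hole:
Apply the shoelace formula: 2A = Σ (x_i·y_{i+1} − x_{i+1}·y_i), indices taken mod 4.
A→B: (0)(4) − (3)(2) = -6
B→C: (3)(6) − (-1)(4) = 22
C→D: (-1)(5) − (-3)(6) = 13
D→A: (-3)(2) − (0)(5) = -6
Σ = 23
Area = |Σ|/2 = 11.5.
Net area = 916 − 11.5 = 904.5.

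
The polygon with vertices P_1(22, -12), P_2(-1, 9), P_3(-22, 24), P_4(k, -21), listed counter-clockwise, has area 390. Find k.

14

The doubled signed area Σ (x_i y_{i+1} − x_{i+1} y_i) is linear in k.
With k=0 it equals 1284; the coefficient of k is -36 (from the two edges through P_4).
So -36·k + 1284 = 2·390 = 780 ⇒ k = 14.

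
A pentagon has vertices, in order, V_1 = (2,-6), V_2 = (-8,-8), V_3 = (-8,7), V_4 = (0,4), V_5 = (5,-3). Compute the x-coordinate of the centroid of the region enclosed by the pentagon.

Apply the shoelace (surveyor's) formula. First the cross-terms c_i = x_i·y_{i+1} − x_{i+1}·y_i:
  -64, -120, -32, -20, -24  ⇒  2A = -260, A = -130.
Then Σ (x_i + x_{i+1})·c_i = 2292, so x̄ = 2292 / (6·(-130)) = -191/65.

-191/65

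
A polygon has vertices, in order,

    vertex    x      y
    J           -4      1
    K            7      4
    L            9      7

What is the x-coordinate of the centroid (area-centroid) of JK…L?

4

Apply the surveyor's formula. First the cross-terms c_i = x_i·y_{i+1} − x_{i+1}·y_i:
  -23, 13, 37  ⇒  2A = 27, A = 13.5.
Then Σ (x_i + x_{i+1})·c_i = 324, so x̄ = 324 / (6·13.5) = 4.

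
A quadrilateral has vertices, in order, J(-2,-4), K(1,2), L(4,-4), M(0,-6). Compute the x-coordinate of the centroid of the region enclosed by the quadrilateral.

Apply the shoelace (surveyor's) formula. First the cross-terms c_i = x_i·y_{i+1} − x_{i+1}·y_i:
  0, -12, -24, -12  ⇒  2A = -48, A = -24.
Then Σ (x_i + x_{i+1})·c_i = -132, so x̄ = -132 / (6·(-24)) = 11/12.

11/12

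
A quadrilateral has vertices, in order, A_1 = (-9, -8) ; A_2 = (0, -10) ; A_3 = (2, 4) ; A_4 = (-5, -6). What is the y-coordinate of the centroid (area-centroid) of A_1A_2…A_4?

Apply the shoelace formula. First the cross-terms c_i = x_i·y_{i+1} − x_{i+1}·y_i:
  90, 20, 8, -14  ⇒  2A = 104, A = 52.
Then Σ (y_i + y_{i+1})·c_i = -1560, so ȳ = -1560 / (6·52) = -5.

-5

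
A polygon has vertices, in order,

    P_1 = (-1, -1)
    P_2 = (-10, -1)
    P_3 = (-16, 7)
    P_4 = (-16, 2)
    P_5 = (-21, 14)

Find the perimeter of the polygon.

|P_1P_2| = √((-9)² + (0)²) = √81 = 9
|P_2P_3| = √((-6)² + (8)²) = √100 = 10
|P_3P_4| = √((0)² + (-5)²) = √25 = 5
|P_4P_5| = √((-5)² + (12)²) = √169 = 13
|P_5P_1| = √((20)² + (-15)²) = √625 = 25
Perimeter = 9 + 10 + 5 + 13 + 25 = 62.

62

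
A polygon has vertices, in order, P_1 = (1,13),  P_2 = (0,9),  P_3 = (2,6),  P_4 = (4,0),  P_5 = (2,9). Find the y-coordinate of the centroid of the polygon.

Apply Gauss's area formula. First the cross-terms c_i = x_i·y_{i+1} − x_{i+1}·y_i:
  9, -18, -24, 36, 17  ⇒  2A = 20, A = 10.
Then Σ (y_i + y_{i+1})·c_i = 482, so ȳ = 482 / (6·10) = 241/30.

241/30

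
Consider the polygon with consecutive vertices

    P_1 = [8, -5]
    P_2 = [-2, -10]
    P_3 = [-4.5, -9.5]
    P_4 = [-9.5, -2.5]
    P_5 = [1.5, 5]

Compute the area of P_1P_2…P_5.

143.125

Apply the shoelace (surveyor's) formula: 2A = Σ (x_i·y_{i+1} − x_{i+1}·y_i), indices taken mod 5.
Cross-terms: -90, -26, -79, -43.75, -47.5  ⇒  Σ = -286.25
Area = |Σ|/2 = 143.125.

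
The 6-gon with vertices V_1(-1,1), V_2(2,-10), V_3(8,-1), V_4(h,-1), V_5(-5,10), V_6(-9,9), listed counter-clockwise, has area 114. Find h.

The doubled signed area Σ (x_i y_{i+1} − x_{i+1} y_i) is linear in h.
With h=0 it equals 118; the coefficient of h is 11 (from the two edges through V_4).
So 11·h + 118 = 2·114 = 228 ⇒ h = 10.

10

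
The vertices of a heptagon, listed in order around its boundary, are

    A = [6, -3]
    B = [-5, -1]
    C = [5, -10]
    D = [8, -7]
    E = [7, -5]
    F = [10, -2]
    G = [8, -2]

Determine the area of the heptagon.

54

A→B: (6)(-1) − (-5)(-3) = -21
B→C: (-5)(-10) − (5)(-1) = 55
C→D: (5)(-7) − (8)(-10) = 45
D→E: (8)(-5) − (7)(-7) = 9
E→F: (7)(-2) − (10)(-5) = 36
F→G: (10)(-2) − (8)(-2) = -4
G→A: (8)(-3) − (6)(-2) = -12
Σ = 108
Area = |Σ|/2 = 54.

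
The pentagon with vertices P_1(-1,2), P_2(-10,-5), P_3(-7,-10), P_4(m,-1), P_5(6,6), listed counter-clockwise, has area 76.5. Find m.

2

Write out the shoelace sum; only the two edges meeting at P_4 involve m:
2·Area = [((-7)·(-1) − m·(-10)) + (m·6 − 6·(-1))] + 108
       = 16·m + 121 = 153
⇒ m = 2.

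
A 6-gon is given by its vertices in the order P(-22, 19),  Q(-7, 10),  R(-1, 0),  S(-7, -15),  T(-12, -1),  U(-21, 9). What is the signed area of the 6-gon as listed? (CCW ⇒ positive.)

-282.5

Apply the shoelace (surveyor's) formula: 2A = Σ (x_i·y_{i+1} − x_{i+1}·y_i), indices taken mod 6.
P→Q: (-22)(10) − (-7)(19) = -87
Q→R: (-7)(0) − (-1)(10) = 10
R→S: (-1)(-15) − (-7)(0) = 15
S→T: (-7)(-1) − (-12)(-15) = -173
T→U: (-12)(9) − (-21)(-1) = -129
U→P: (-21)(19) − (-22)(9) = -201
Σ = -565
Signed area = Σ/2 = -282.5 (negative ⇒ clockwise traversal).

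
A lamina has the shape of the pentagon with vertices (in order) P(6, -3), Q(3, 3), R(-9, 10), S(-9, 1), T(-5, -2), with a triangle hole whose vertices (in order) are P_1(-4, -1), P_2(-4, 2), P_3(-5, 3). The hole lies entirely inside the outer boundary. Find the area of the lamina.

106

Outer boundary:
Apply the shoelace (surveyor's) formula: 2A = Σ (x_i·y_{i+1} − x_{i+1}·y_i), indices taken mod 5.
Σ = (27) + (57) + (81) + (23) + (27) = 215
Area = |Σ|/2 = 107.5.
Hole:
Apply Gauss's area formula: 2A = Σ (x_i·y_{i+1} − x_{i+1}·y_i), indices taken mod 3.
Σ = (-12) + (-2) + (17) = 3
Area = |Σ|/2 = 1.5.
Net area = 107.5 − 1.5 = 106.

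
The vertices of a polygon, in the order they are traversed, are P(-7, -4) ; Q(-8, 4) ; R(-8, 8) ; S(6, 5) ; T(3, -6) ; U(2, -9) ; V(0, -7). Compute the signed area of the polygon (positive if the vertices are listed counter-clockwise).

-154.5

Apply the surveyor's formula: 2A = Σ (x_i·y_{i+1} − x_{i+1}·y_i), indices taken mod 7.
Σ = (-60) + (-32) + (-88) + (-51) + (-15) + (-14) + (-49) = -309
Signed area = Σ/2 = -154.5 (negative ⇒ clockwise traversal).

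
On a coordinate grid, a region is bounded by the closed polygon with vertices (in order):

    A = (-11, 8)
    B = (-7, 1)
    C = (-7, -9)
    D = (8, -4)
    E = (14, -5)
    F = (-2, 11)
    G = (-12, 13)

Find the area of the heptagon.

264

Apply the surveyor's formula: 2A = Σ (x_i·y_{i+1} − x_{i+1}·y_i), indices taken mod 7.
A→B: (-11)(1) − (-7)(8) = 45
B→C: (-7)(-9) − (-7)(1) = 70
C→D: (-7)(-4) − (8)(-9) = 100
D→E: (8)(-5) − (14)(-4) = 16
E→F: (14)(11) − (-2)(-5) = 144
F→G: (-2)(13) − (-12)(11) = 106
G→A: (-12)(8) − (-11)(13) = 47
Σ = 528
Area = |Σ|/2 = 264.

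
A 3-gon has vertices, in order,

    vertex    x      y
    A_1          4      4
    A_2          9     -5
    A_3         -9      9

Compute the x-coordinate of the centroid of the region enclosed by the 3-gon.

Apply the shoelace (surveyor's) formula. First the cross-terms c_i = x_i·y_{i+1} − x_{i+1}·y_i:
  -56, 36, -72  ⇒  2A = -92, A = -46.
Then Σ (x_i + x_{i+1})·c_i = -368, so x̄ = -368 / (6·(-46)) = 4/3.

4/3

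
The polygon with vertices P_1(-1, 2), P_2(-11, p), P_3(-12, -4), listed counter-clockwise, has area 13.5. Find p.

Write out the shoelace sum; only the two edges meeting at P_2 involve p:
2·Area = [((-1)·p − (-11)·2) + ((-11)·(-4) − (-12)·p)] + -28
       = 11·p + 38 = 27
⇒ p = -1.

-1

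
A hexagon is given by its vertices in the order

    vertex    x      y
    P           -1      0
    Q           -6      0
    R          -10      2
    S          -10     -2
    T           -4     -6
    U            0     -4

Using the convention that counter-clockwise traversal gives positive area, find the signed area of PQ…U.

Σ = (0) + (-12) + (40) + (52) + (16) + (-4) = 92
Signed area = Σ/2 = 46 (positive ⇒ counter-clockwise traversal).

46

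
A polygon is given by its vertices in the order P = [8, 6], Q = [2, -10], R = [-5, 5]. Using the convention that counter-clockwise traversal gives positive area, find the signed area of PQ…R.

Apply the shoelace formula: 2A = Σ (x_i·y_{i+1} − x_{i+1}·y_i), indices taken mod 3.
Σ = (-92) + (-40) + (-70) = -202
Signed area = Σ/2 = -101 (negative ⇒ clockwise traversal).

-101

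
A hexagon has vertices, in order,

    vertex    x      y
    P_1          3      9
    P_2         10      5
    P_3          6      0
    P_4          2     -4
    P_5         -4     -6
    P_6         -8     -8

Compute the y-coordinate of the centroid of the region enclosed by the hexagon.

216/221

Apply Gauss's area formula. First the cross-terms c_i = x_i·y_{i+1} − x_{i+1}·y_i:
  -75, -30, -24, -28, -16, -48  ⇒  2A = -221, A = -110.5.
Then Σ (y_i + y_{i+1})·c_i = -648, so ȳ = -648 / (6·(-110.5)) = 216/221.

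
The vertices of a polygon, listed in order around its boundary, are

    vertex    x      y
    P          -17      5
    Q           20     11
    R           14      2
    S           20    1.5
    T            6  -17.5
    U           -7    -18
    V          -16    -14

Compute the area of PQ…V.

758.75

P→Q: (-17)(11) − (20)(5) = -287
Q→R: (20)(2) − (14)(11) = -114
R→S: (14)(1.5) − (20)(2) = -19
S→T: (20)(-17.5) − (6)(1.5) = -359
T→U: (6)(-18) − (-7)(-17.5) = -230.5
U→V: (-7)(-14) − (-16)(-18) = -190
V→P: (-16)(5) − (-17)(-14) = -318
Σ = -1517.5
Area = |Σ|/2 = 758.75.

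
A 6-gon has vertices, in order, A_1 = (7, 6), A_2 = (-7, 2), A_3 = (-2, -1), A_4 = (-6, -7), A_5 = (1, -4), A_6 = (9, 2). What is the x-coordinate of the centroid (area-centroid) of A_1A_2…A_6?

117/92

Apply the surveyor's formula. First the cross-terms c_i = x_i·y_{i+1} − x_{i+1}·y_i:
  56, 11, 8, 31, 38, 40  ⇒  2A = 184, A = 92.
Then Σ (x_i + x_{i+1})·c_i = 702, so x̄ = 702 / (6·92) = 117/92.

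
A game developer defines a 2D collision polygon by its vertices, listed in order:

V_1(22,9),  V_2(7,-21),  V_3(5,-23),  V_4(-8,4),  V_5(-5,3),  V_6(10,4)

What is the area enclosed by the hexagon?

Apply the shoelace formula: 2A = Σ (x_i·y_{i+1} − x_{i+1}·y_i), indices taken mod 6.
Σ = (-525) + (-56) + (-164) + (-4) + (-50) + (2) = -797
Area = |Σ|/2 = 398.5.

398.5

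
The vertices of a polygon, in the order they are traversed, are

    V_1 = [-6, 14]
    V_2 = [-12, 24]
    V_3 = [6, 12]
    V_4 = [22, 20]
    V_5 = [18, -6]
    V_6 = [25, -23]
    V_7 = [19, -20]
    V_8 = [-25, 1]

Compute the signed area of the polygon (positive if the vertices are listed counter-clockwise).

-1026

Apply the shoelace formula: 2A = Σ (x_i·y_{i+1} − x_{i+1}·y_i), indices taken mod 8.
V_1→V_2: (-6)(24) − (-12)(14) = 24
V_2→V_3: (-12)(12) − (6)(24) = -288
V_3→V_4: (6)(20) − (22)(12) = -144
V_4→V_5: (22)(-6) − (18)(20) = -492
V_5→V_6: (18)(-23) − (25)(-6) = -264
V_6→V_7: (25)(-20) − (19)(-23) = -63
V_7→V_8: (19)(1) − (-25)(-20) = -481
V_8→V_1: (-25)(14) − (-6)(1) = -344
Σ = -2052
Signed area = Σ/2 = -1026 (negative ⇒ clockwise traversal).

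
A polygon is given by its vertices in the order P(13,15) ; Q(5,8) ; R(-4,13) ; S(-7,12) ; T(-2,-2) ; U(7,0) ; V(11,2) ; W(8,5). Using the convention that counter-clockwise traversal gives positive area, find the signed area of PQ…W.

Apply the shoelace formula: 2A = Σ (x_i·y_{i+1} − x_{i+1}·y_i), indices taken mod 8.
P→Q: (13)(8) − (5)(15) = 29
Q→R: (5)(13) − (-4)(8) = 97
R→S: (-4)(12) − (-7)(13) = 43
S→T: (-7)(-2) − (-2)(12) = 38
T→U: (-2)(0) − (7)(-2) = 14
U→V: (7)(2) − (11)(0) = 14
V→W: (11)(5) − (8)(2) = 39
W→P: (8)(15) − (13)(5) = 55
Σ = 329
Signed area = Σ/2 = 164.5 (positive ⇒ counter-clockwise traversal).

164.5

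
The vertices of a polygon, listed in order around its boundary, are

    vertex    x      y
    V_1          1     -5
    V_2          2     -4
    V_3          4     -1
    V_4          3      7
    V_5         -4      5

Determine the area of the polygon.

Apply Gauss's area formula: 2A = Σ (x_i·y_{i+1} − x_{i+1}·y_i), indices taken mod 5.
Σ = (6) + (14) + (31) + (43) + (15) = 109
Area = |Σ|/2 = 54.5.

54.5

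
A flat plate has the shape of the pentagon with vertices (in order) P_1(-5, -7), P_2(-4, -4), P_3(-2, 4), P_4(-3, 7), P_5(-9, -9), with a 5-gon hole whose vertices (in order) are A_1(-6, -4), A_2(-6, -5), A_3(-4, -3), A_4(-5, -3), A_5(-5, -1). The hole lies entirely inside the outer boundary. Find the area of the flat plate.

34.5

Outer boundary:
Apply the shoelace (surveyor's) formula: 2A = Σ (x_i·y_{i+1} − x_{i+1}·y_i), indices taken mod 5.
Cross-terms: -8, -24, -2, 90, 18  ⇒  Σ = 74
Area = |Σ|/2 = 37.
Hole:
Cross-terms: 6, -2, -3, -10, 14  ⇒  Σ = 5
Area = |Σ|/2 = 2.5.
Net area = 37 − 2.5 = 34.5.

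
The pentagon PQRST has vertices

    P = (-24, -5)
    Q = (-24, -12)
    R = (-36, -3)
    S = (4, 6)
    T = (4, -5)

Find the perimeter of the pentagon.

102

|PQ| = √((0)² + (-7)²) = √49 = 7
|QR| = √((-12)² + (9)²) = √225 = 15
|RS| = √((40)² + (9)²) = √1681 = 41
|ST| = √((0)² + (-11)²) = √121 = 11
|TP| = √((-28)² + (0)²) = √784 = 28
Perimeter = 7 + 15 + 41 + 11 + 28 = 102.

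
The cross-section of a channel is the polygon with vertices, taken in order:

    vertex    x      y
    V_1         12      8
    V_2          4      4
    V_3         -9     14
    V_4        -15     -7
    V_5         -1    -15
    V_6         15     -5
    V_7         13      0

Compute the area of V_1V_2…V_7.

Apply the shoelace formula: 2A = Σ (x_i·y_{i+1} − x_{i+1}·y_i), indices taken mod 7.
V_1→V_2: (12)(4) − (4)(8) = 16
V_2→V_3: (4)(14) − (-9)(4) = 92
V_3→V_4: (-9)(-7) − (-15)(14) = 273
V_4→V_5: (-15)(-15) − (-1)(-7) = 218
V_5→V_6: (-1)(-5) − (15)(-15) = 230
V_6→V_7: (15)(0) − (13)(-5) = 65
V_7→V_1: (13)(8) − (12)(0) = 104
Σ = 998
Area = |Σ|/2 = 499.

499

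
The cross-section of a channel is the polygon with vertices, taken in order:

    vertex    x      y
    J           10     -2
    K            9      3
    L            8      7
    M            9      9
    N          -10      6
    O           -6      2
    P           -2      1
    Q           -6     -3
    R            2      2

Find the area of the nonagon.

Σ = (48) + (39) + (9) + (144) + (16) + (-2) + (12) + (-6) + (-24) = 236
Area = |Σ|/2 = 118.

118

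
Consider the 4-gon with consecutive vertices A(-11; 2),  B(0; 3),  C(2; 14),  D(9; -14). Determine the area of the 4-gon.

164.5

Apply the surveyor's formula: 2A = Σ (x_i·y_{i+1} − x_{i+1}·y_i), indices taken mod 4.
A→B: (-11)(3) − (0)(2) = -33
B→C: (0)(14) − (2)(3) = -6
C→D: (2)(-14) − (9)(14) = -154
D→A: (9)(2) − (-11)(-14) = -136
Σ = -329
Area = |Σ|/2 = 164.5.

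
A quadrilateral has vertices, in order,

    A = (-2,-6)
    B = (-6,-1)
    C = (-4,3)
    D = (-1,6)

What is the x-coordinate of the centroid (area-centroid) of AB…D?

-181/59

Apply the shoelace (surveyor's) formula. First the cross-terms c_i = x_i·y_{i+1} − x_{i+1}·y_i:
  -34, -22, -21, 18  ⇒  2A = -59, A = -29.5.
Then Σ (x_i + x_{i+1})·c_i = 543, so x̄ = 543 / (6·(-29.5)) = -181/59.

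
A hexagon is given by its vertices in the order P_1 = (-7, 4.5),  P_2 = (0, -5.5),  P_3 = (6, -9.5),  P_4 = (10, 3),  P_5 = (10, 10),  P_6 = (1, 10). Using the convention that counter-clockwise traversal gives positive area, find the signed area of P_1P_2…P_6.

Apply the surveyor's formula: 2A = Σ (x_i·y_{i+1} − x_{i+1}·y_i), indices taken mod 6.
Cross-terms: 38.5, 33, 113, 70, 90, 74.5  ⇒  Σ = 419
Signed area = Σ/2 = 209.5 (positive ⇒ counter-clockwise traversal).

209.5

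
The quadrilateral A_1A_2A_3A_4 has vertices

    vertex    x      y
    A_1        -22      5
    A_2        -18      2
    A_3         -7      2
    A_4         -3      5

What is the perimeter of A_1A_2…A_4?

|A_1A_2| = √((4)² + (-3)²) = √25 = 5
|A_2A_3| = √((11)² + (0)²) = √121 = 11
|A_3A_4| = √((4)² + (3)²) = √25 = 5
|A_4A_1| = √((-19)² + (0)²) = √361 = 19
Perimeter = 5 + 11 + 5 + 19 = 40.

40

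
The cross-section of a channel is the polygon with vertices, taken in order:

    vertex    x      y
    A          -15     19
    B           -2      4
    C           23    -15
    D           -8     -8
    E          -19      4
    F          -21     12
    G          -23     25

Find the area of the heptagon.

513.5

A→B: (-15)(4) − (-2)(19) = -22
B→C: (-2)(-15) − (23)(4) = -62
C→D: (23)(-8) − (-8)(-15) = -304
D→E: (-8)(4) − (-19)(-8) = -184
E→F: (-19)(12) − (-21)(4) = -144
F→G: (-21)(25) − (-23)(12) = -249
G→A: (-23)(19) − (-15)(25) = -62
Σ = -1027
Area = |Σ|/2 = 513.5.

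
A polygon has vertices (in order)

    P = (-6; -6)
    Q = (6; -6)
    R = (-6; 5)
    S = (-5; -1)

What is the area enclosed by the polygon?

P→Q: (-6)(-6) − (6)(-6) = 72
Q→R: (6)(5) − (-6)(-6) = -6
R→S: (-6)(-1) − (-5)(5) = 31
S→P: (-5)(-6) − (-6)(-1) = 24
Σ = 121
Area = |Σ|/2 = 60.5.

60.5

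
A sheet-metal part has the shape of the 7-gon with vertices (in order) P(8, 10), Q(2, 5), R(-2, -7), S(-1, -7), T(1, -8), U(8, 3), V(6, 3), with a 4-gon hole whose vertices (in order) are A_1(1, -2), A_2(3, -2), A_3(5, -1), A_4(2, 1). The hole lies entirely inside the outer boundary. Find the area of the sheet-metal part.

67

Outer boundary:
Apply the shoelace formula: 2A = Σ (x_i·y_{i+1} − x_{i+1}·y_i), indices taken mod 7.
Σ = (20) + (-4) + (7) + (15) + (67) + (6) + (36) = 147
Area = |Σ|/2 = 73.5.
Hole:
Σ = (4) + (7) + (7) + (-5) = 13
Area = |Σ|/2 = 6.5.
Net area = 73.5 − 6.5 = 67.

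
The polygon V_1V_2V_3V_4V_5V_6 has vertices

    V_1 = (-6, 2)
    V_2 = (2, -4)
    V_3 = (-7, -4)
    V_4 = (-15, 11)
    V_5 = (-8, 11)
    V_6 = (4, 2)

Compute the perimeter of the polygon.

68

|V_1V_2| = √((8)² + (-6)²) = √100 = 10
|V_2V_3| = √((-9)² + (0)²) = √81 = 9
|V_3V_4| = √((-8)² + (15)²) = √289 = 17
|V_4V_5| = √((7)² + (0)²) = √49 = 7
|V_5V_6| = √((12)² + (-9)²) = √225 = 15
|V_6V_1| = √((-10)² + (0)²) = √100 = 10
Perimeter = 10 + 9 + 17 + 7 + 15 + 10 = 68.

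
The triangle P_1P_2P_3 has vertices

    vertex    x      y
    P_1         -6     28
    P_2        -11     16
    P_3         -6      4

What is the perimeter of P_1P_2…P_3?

|P_1P_2| = √((-5)² + (-12)²) = √169 = 13
|P_2P_3| = √((5)² + (-12)²) = √169 = 13
|P_3P_1| = √((0)² + (24)²) = √576 = 24
Perimeter = 13 + 13 + 24 = 50.

50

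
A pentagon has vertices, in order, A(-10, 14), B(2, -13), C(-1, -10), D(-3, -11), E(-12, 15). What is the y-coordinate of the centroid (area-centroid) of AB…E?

Apply the surveyor's formula. First the cross-terms c_i = x_i·y_{i+1} − x_{i+1}·y_i:
  102, -33, -19, -177, -18  ⇒  2A = -145, A = -72.5.
Then Σ (y_i + y_{i+1})·c_i = 30, so ȳ = 30 / (6·(-72.5)) = -2/29.

-2/29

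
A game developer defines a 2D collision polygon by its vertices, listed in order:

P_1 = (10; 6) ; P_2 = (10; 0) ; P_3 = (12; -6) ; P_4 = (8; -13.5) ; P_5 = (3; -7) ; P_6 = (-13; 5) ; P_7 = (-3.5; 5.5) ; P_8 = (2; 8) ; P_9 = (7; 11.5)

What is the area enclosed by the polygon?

Apply Gauss's area formula: 2A = Σ (x_i·y_{i+1} − x_{i+1}·y_i), indices taken mod 9.
Cross-terms: -60, -60, -114, -15.5, -76, -54, -39, -33, -73  ⇒  Σ = -524.5
Area = |Σ|/2 = 262.25.

262.25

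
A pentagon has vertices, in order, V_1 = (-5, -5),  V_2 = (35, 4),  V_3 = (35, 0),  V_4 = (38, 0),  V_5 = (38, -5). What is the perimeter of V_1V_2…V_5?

|V_1V_2| = √((40)² + (9)²) = √1681 = 41
|V_2V_3| = √((0)² + (-4)²) = √16 = 4
|V_3V_4| = √((3)² + (0)²) = √9 = 3
|V_4V_5| = √((0)² + (-5)²) = √25 = 5
|V_5V_1| = √((-43)² + (0)²) = √1849 = 43
Perimeter = 41 + 4 + 3 + 5 + 43 = 96.

96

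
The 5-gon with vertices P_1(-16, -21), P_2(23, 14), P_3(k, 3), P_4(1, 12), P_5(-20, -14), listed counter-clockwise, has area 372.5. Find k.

1

The doubled signed area Σ (x_i y_{i+1} − x_{i+1} y_i) is linear in k.
With k=0 it equals 747; the coefficient of k is -2 (from the two edges through P_3).
So -2·k + 747 = 2·372.5 = 745 ⇒ k = 1.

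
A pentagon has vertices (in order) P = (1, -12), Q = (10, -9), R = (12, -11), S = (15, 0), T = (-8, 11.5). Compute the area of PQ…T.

265.5

Apply the shoelace formula: 2A = Σ (x_i·y_{i+1} − x_{i+1}·y_i), indices taken mod 5.
Cross-terms: 111, -2, 165, 172.5, 84.5  ⇒  Σ = 531
Area = |Σ|/2 = 265.5.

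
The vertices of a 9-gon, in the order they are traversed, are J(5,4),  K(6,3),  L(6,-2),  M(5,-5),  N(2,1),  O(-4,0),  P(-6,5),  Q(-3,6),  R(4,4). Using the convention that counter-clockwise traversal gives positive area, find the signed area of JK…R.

-60.5

Apply Gauss's area formula: 2A = Σ (x_i·y_{i+1} − x_{i+1}·y_i), indices taken mod 9.
Σ = (-9) + (-30) + (-20) + (15) + (4) + (-20) + (-21) + (-36) + (-4) = -121
Signed area = Σ/2 = -60.5 (negative ⇒ clockwise traversal).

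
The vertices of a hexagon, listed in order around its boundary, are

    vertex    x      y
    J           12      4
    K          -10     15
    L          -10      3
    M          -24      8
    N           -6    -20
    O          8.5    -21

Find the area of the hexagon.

721

Σ = (220) + (120) + (-8) + (528) + (296) + (286) = 1442
Area = |Σ|/2 = 721.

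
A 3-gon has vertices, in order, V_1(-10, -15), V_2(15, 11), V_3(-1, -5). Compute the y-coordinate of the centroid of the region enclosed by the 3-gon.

-3

Apply the shoelace formula. First the cross-terms c_i = x_i·y_{i+1} − x_{i+1}·y_i:
  115, -64, -35  ⇒  2A = 16, A = 8.
Then Σ (y_i + y_{i+1})·c_i = -144, so ȳ = -144 / (6·8) = -3.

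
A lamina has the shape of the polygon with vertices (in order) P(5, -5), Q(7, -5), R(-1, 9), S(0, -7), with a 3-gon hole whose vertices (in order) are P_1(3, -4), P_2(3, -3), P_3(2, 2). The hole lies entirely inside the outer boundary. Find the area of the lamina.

54.5

Outer boundary:
Apply the surveyor's formula: 2A = Σ (x_i·y_{i+1} − x_{i+1}·y_i), indices taken mod 4.
Σ = (10) + (58) + (7) + (35) = 110
Area = |Σ|/2 = 55.
Hole:
Apply the surveyor's formula: 2A = Σ (x_i·y_{i+1} − x_{i+1}·y_i), indices taken mod 3.
P_1→P_2: (3)(-3) − (3)(-4) = 3
P_2→P_3: (3)(2) − (2)(-3) = 12
P_3→P_1: (2)(-4) − (3)(2) = -14
Σ = 1
Area = |Σ|/2 = 0.5.
Net area = 55 − 0.5 = 54.5.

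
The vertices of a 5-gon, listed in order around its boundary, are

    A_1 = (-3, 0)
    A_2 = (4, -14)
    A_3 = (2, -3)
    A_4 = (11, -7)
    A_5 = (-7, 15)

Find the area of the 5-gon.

119

Σ = (42) + (16) + (19) + (116) + (45) = 238
Area = |Σ|/2 = 119.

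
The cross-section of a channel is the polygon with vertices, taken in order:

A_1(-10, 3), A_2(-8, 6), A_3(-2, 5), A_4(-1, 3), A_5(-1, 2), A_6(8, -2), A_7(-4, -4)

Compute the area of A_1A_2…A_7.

Σ = (-36) + (-28) + (-1) + (1) + (-14) + (-40) + (-52) = -170
Area = |Σ|/2 = 85.

85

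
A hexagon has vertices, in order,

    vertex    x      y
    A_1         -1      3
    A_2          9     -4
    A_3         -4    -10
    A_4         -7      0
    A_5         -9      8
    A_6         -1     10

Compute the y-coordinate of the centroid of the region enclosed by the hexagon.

Apply Gauss's area formula. First the cross-terms c_i = x_i·y_{i+1} − x_{i+1}·y_i:
  -23, -106, -70, -56, -82, 7  ⇒  2A = -330, A = -165.
Then Σ (y_i + y_{i+1})·c_i = 374, so ȳ = 374 / (6·(-165)) = -17/45.

-17/45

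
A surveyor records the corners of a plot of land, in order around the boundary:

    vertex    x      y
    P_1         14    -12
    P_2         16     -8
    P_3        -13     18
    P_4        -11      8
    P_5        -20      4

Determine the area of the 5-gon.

Apply the surveyor's formula: 2A = Σ (x_i·y_{i+1} − x_{i+1}·y_i), indices taken mod 5.
Cross-terms: 80, 184, 94, 116, 184  ⇒  Σ = 658
Area = |Σ|/2 = 329.

329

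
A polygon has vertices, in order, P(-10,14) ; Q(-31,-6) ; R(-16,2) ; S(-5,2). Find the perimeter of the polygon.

|PQ| = √((-21)² + (-20)²) = √841 = 29
|QR| = √((15)² + (8)²) = √289 = 17
|RS| = √((11)² + (0)²) = √121 = 11
|SP| = √((-5)² + (12)²) = √169 = 13
Perimeter = 29 + 17 + 11 + 13 = 70.

70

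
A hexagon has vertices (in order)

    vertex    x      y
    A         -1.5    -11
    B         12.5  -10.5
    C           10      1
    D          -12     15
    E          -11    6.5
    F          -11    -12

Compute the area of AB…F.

413.125

Apply the surveyor's formula: 2A = Σ (x_i·y_{i+1} − x_{i+1}·y_i), indices taken mod 6.
Σ = (153.25) + (117.5) + (162) + (87) + (203.5) + (103) = 826.25
Area = |Σ|/2 = 413.125.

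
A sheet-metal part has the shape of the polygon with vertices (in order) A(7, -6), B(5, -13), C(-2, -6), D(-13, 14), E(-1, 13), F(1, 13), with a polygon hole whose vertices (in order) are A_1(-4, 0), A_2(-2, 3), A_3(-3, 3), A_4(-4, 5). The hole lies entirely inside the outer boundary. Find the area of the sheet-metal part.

Outer boundary:
A→B: (7)(-13) − (5)(-6) = -61
B→C: (5)(-6) − (-2)(-13) = -56
C→D: (-2)(14) − (-13)(-6) = -106
D→E: (-13)(13) − (-1)(14) = -155
E→F: (-1)(13) − (1)(13) = -26
F→A: (1)(-6) − (7)(13) = -97
Σ = -501
Area = |Σ|/2 = 250.5.
Hole:
Apply Gauss's area formula: 2A = Σ (x_i·y_{i+1} − x_{i+1}·y_i), indices taken mod 4.
Cross-terms: -12, 3, -3, 20  ⇒  Σ = 8
Area = |Σ|/2 = 4.
Net area = 250.5 − 4 = 246.5.

246.5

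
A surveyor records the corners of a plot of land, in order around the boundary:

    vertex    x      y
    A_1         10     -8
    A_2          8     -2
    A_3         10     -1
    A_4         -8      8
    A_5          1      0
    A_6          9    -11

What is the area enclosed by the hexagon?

73.5

Σ = (44) + (12) + (72) + (-8) + (-11) + (38) = 147
Area = |Σ|/2 = 73.5.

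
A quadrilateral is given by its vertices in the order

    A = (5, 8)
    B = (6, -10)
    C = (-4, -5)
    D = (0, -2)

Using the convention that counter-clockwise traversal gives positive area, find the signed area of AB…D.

-75

Σ = (-98) + (-70) + (8) + (10) = -150
Signed area = Σ/2 = -75 (negative ⇒ clockwise traversal).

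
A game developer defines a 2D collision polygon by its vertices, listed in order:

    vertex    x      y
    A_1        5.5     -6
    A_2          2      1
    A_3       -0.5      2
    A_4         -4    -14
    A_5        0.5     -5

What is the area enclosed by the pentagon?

Σ = (17.5) + (4.5) + (15) + (27) + (24.5) = 88.5
Area = |Σ|/2 = 44.25.

44.25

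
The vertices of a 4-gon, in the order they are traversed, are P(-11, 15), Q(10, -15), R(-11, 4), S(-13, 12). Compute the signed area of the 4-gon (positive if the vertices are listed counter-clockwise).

Apply Gauss's area formula: 2A = Σ (x_i·y_{i+1} − x_{i+1}·y_i), indices taken mod 4.
Σ = (15) + (-125) + (-80) + (-63) = -253
Signed area = Σ/2 = -126.5 (negative ⇒ clockwise traversal).

-126.5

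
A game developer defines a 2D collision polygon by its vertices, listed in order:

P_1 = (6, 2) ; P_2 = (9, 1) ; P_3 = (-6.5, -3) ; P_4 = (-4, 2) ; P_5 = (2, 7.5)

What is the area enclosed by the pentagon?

66.25

Σ = (-12) + (-20.5) + (-25) + (-34) + (-41) = -132.5
Area = |Σ|/2 = 66.25.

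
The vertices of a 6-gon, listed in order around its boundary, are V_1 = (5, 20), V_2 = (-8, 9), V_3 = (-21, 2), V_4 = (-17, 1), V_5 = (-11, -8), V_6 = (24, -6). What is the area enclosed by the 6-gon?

653

Apply the surveyor's formula: 2A = Σ (x_i·y_{i+1} − x_{i+1}·y_i), indices taken mod 6.
V_1→V_2: (5)(9) − (-8)(20) = 205
V_2→V_3: (-8)(2) − (-21)(9) = 173
V_3→V_4: (-21)(1) − (-17)(2) = 13
V_4→V_5: (-17)(-8) − (-11)(1) = 147
V_5→V_6: (-11)(-6) − (24)(-8) = 258
V_6→V_1: (24)(20) − (5)(-6) = 510
Σ = 1306
Area = |Σ|/2 = 653.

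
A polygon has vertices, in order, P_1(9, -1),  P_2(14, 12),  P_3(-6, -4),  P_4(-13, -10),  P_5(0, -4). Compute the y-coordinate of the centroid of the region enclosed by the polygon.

Apply Gauss's area formula. First the cross-terms c_i = x_i·y_{i+1} − x_{i+1}·y_i:
  122, 16, 8, 52, 36  ⇒  2A = 234, A = 117.
Then Σ (y_i + y_{i+1})·c_i = 450, so ȳ = 450 / (6·117) = 25/39.

25/39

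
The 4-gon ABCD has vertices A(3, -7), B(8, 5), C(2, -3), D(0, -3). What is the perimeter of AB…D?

|AB| = √((5)² + (12)²) = √169 = 13
|BC| = √((-6)² + (-8)²) = √100 = 10
|CD| = √((-2)² + (0)²) = √4 = 2
|DA| = √((3)² + (-4)²) = √25 = 5
Perimeter = 13 + 10 + 2 + 5 = 30.

30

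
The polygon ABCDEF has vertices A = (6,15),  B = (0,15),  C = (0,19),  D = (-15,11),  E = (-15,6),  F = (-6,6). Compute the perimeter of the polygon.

56

|AB| = √((-6)² + (0)²) = √36 = 6
|BC| = √((0)² + (4)²) = √16 = 4
|CD| = √((-15)² + (-8)²) = √289 = 17
|DE| = √((0)² + (-5)²) = √25 = 5
|EF| = √((9)² + (0)²) = √81 = 9
|FA| = √((12)² + (9)²) = √225 = 15
Perimeter = 6 + 4 + 17 + 5 + 9 + 15 = 56.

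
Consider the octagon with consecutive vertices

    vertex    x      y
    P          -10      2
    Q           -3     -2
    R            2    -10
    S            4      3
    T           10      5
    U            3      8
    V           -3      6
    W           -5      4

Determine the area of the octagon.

Σ = (26) + (34) + (46) + (-10) + (65) + (42) + (18) + (30) = 251
Area = |Σ|/2 = 125.5.

125.5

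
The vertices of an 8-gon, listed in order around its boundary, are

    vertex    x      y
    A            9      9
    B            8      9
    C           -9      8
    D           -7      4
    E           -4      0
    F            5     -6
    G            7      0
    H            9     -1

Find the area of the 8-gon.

Apply the shoelace formula: 2A = Σ (x_i·y_{i+1} − x_{i+1}·y_i), indices taken mod 8.
Σ = (9) + (145) + (20) + (16) + (24) + (42) + (-7) + (90) = 339
Area = |Σ|/2 = 169.5.

169.5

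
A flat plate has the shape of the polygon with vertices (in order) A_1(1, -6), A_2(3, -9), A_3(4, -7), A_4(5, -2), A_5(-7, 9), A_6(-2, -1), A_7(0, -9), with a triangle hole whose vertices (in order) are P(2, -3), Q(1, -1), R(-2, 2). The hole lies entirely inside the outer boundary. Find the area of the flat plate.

Outer boundary:
Cross-terms: 9, 15, 27, 31, 25, 18, 9  ⇒  Σ = 134
Area = |Σ|/2 = 67.
Hole:
Apply the shoelace (surveyor's) formula: 2A = Σ (x_i·y_{i+1} − x_{i+1}·y_i), indices taken mod 3.
Σ = (1) + (0) + (2) = 3
Area = |Σ|/2 = 1.5.
Net area = 67 − 1.5 = 65.5.

65.5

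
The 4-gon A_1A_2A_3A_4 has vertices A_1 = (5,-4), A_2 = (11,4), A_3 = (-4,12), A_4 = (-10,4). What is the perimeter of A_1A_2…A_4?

54

|A_1A_2| = √((6)² + (8)²) = √100 = 10
|A_2A_3| = √((-15)² + (8)²) = √289 = 17
|A_3A_4| = √((-6)² + (-8)²) = √100 = 10
|A_4A_1| = √((15)² + (-8)²) = √289 = 17
Perimeter = 10 + 17 + 10 + 17 = 54.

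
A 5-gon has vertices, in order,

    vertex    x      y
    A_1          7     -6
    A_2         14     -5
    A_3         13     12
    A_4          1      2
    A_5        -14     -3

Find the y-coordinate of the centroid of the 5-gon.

53/213

Apply Gauss's area formula. First the cross-terms c_i = x_i·y_{i+1} − x_{i+1}·y_i:
  49, 233, 14, 25, 105  ⇒  2A = 426, A = 213.
Then Σ (y_i + y_{i+1})·c_i = 318, so ȳ = 318 / (6·213) = 53/213.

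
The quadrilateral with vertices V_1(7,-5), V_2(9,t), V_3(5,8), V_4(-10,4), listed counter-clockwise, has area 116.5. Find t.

-3

Write out the shoelace sum; only the two edges meeting at V_2 involve t:
2·Area = [(7·t − 9·(-5)) + (9·8 − 5·t)] + 122
       = 2·t + 239 = 233
⇒ t = -3.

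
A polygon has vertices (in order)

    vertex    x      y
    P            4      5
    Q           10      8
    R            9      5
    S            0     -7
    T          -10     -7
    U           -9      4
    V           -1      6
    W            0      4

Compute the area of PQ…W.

Apply the shoelace formula: 2A = Σ (x_i·y_{i+1} − x_{i+1}·y_i), indices taken mod 8.
Σ = (-18) + (-22) + (-63) + (-70) + (-103) + (-50) + (-4) + (-16) = -346
Area = |Σ|/2 = 173.

173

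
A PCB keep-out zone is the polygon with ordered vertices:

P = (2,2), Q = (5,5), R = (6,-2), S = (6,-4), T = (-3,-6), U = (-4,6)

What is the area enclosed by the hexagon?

81

Apply the shoelace formula: 2A = Σ (x_i·y_{i+1} − x_{i+1}·y_i), indices taken mod 6.
Cross-terms: 0, -40, -12, -48, -42, -20  ⇒  Σ = -162
Area = |Σ|/2 = 81.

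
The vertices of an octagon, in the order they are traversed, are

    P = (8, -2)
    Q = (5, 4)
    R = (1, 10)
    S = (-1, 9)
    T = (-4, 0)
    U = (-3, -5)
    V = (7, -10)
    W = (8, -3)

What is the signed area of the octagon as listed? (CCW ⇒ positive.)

147.5

Σ = (42) + (46) + (19) + (36) + (20) + (65) + (59) + (8) = 295
Signed area = Σ/2 = 147.5 (positive ⇒ counter-clockwise traversal).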